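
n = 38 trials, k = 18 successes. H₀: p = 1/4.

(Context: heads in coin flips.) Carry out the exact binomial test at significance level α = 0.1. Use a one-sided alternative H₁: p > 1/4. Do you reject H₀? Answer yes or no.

Exact binomial: n=38, k=18, p₀=1/4=0.2500
P(X≥18) from Σ C(n,i)·p₀^i·(1−p₀)^(n−i)
p-value (one-sided, H₁ greater) = 0.00233
At α=0.1: p < α → reject H₀

reject H₀: yes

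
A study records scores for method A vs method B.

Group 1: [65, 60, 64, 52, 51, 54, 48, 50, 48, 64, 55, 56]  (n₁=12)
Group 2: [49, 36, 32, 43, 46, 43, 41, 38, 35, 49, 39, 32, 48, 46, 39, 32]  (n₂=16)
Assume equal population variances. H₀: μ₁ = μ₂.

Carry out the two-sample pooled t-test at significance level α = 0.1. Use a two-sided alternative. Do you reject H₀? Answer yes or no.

x̄₁=55.583, s₁=6.273, n₁=12
x̄₂=40.500, s₂=6.066, n₂=16
s_p² = [11·6.273² + 15·6.066²]/26 = 37.8814
SE = √(s_p²·(1/12+1/16)) = 2.3504
t = (55.583−40.500)/2.3504 = 6.4174
df = 26
p-value (two-sided) = 0.00000
At α=0.1: p < α → reject H₀

reject H₀: yes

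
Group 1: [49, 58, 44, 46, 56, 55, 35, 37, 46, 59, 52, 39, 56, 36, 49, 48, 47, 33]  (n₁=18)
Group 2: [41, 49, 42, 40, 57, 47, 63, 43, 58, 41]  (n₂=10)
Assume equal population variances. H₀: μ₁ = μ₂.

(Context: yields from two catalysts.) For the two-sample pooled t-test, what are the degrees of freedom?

degrees of freedom = 26

df = n₁ + n₂ − 2 = 18 + 10 − 2 = 26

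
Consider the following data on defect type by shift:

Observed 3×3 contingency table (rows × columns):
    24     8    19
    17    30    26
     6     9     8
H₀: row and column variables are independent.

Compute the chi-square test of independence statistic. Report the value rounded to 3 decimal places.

test statistic = 12.136

Row totals [51, 73, 23], col totals [47, 47, 53], n=147
χ² = (24−16.31)²/16.31 + (8−16.31)²/16.31 + (19−18.39)²/18.39 + (17−23.34)²/23.34 + (30−23.34)²/23.34 + (26−26.32)²/26.32 + (6−7.35)²/7.35 + (9−7.35)²/7.35 + (8−8.29)²/8.29 = 12.1362
df = 4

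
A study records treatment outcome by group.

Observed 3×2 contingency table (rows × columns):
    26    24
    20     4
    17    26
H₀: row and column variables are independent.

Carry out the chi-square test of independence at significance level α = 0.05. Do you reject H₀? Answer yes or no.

Row totals [50, 24, 43], col totals [63, 54], n=117
χ² = (26−26.92)²/26.92 + (24−23.08)²/23.08 + (20−12.92)²/12.92 + (4−11.08)²/11.08 + (17−23.15)²/23.15 + (26−19.85)²/19.85 = 12.0091
df = 2
p-value (upper-tail) = 0.00247
At α=0.05: p < α → reject H₀

reject H₀: yes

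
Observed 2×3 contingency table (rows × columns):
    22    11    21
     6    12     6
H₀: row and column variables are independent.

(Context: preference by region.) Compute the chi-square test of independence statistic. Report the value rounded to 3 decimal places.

Row totals [54, 24], col totals [28, 23, 27], n=78
χ² = (22−19.38)²/19.38 + (11−15.92)²/15.92 + (21−18.69)²/18.69 + (6−8.62)²/8.62 + (12−7.08)²/7.08 + (6−8.31)²/8.31 = 7.0196
df = 2

test statistic = 7.020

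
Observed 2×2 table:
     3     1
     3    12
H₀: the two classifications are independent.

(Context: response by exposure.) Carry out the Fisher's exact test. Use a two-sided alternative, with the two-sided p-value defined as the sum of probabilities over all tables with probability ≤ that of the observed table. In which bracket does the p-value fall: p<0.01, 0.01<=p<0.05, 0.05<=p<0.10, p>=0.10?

Margins: r₁=4, r₂=15, c₁=6, c₂=13, n=19
p_obs = C(4,3)·C(15,3)/C(19,6); sum pmf over tables with pmf ≤ p_obs
p-value (two-sided) = 0.07095
→ bracket: 0.05<=p<0.10

p-value bracket: 0.05<=p<0.10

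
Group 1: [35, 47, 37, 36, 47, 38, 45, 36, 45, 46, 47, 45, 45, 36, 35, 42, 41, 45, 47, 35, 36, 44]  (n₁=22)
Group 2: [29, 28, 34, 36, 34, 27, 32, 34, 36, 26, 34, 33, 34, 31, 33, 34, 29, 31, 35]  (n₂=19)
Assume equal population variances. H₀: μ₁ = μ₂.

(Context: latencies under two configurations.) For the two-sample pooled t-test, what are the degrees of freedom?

df = n₁ + n₂ − 2 = 22 + 19 − 2 = 39

degrees of freedom = 39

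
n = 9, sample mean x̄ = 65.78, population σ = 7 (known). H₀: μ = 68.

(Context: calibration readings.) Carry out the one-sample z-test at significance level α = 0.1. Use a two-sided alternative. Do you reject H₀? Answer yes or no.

reject H₀: no

SE = σ/√n = 7/√9 = 2.3333
z = (x̄−μ₀)/SE = (65.78−68)/2.3333 = -0.9514
p-value (two-sided) = 0.34139
At α=0.1: p ≥ α → fail to reject H₀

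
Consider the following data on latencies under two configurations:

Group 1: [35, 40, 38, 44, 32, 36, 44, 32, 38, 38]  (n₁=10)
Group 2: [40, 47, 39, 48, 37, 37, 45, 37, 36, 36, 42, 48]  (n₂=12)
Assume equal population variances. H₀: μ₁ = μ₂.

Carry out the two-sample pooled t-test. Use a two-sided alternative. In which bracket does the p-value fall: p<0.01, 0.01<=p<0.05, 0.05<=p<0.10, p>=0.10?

p-value bracket: p>=0.10

x̄₁=37.700, s₁=4.218, n₁=10
x̄₂=41.000, s₂=4.805, n₂=12
s_p² = [9·4.218² + 11·4.805²]/20 = 20.7050
SE = √(s_p²·(1/10+1/12)) = 1.9483
t = (37.700−41.000)/1.9483 = -1.6938
df = 20
p-value (two-sided) = 0.10583
→ bracket: p>=0.10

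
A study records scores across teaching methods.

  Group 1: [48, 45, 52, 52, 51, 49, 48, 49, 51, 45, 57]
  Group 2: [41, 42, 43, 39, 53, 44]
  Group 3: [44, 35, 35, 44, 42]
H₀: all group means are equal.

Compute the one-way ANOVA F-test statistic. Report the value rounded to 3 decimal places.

Group means [49.73, 43.67, 40.00], grand mean 45.864
SSB = Σnᵢ(x̄ᵢ−x̄)² = 365.076; SSW = ΣΣ(x−x̄ᵢ)² = 323.515
MSB = 365.076/2 = 182.5379; MSW = 323.515/19 = 17.0271
F = MSB/MSW = 10.7204
df = (2, 19)

test statistic = 10.720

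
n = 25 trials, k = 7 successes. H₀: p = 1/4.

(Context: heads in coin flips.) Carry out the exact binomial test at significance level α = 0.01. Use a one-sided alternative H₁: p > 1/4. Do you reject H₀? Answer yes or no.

reject H₀: no

Exact binomial: n=25, k=7, p₀=1/4=0.2500
P(X≥7) from Σ C(n,i)·p₀^i·(1−p₀)^(n−i)
p-value (one-sided, H₁ greater) = 0.43890
At α=0.01: p ≥ α → fail to reject H₀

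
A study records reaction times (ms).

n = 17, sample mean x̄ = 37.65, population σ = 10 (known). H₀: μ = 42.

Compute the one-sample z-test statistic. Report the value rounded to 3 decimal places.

SE = σ/√n = 10/√17 = 2.4254
z = (x̄−μ₀)/SE = (37.65−42)/2.4254 = -1.7936

test statistic = -1.794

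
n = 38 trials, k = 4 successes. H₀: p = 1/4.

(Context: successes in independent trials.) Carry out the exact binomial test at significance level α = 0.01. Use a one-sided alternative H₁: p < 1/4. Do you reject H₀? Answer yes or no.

reject H₀: no

Exact binomial: n=38, k=4, p₀=1/4=0.2500
P(X≤4) from Σ C(n,i)·p₀^i·(1−p₀)^(n−i)
p-value (one-sided, H₁ less) = 0.02352
At α=0.01: p ≥ α → fail to reject H₀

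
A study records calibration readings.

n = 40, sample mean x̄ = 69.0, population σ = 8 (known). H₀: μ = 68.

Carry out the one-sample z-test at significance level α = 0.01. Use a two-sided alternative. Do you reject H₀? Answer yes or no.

reject H₀: no

SE = σ/√n = 8/√40 = 1.2649
z = (x̄−μ₀)/SE = (69.0−68)/1.2649 = 0.7906
p-value (two-sided) = 0.42920
At α=0.01: p ≥ α → fail to reject H₀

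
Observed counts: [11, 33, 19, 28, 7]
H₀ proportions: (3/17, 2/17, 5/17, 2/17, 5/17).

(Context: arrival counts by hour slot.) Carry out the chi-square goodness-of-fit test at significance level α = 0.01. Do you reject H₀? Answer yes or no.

n = 98; E_i = n·p_i = [17.29, 11.53, 28.82, 11.53, 28.82]
χ² = (11−17.29)²/17.29 + (33−11.53)²/11.53 + (19−28.82)²/28.82 + (28−11.53)²/11.53 + (7−28.82)²/28.82 = 85.6752
df = 4
p-value (upper-tail) = 0.00000
At α=0.01: p < α → reject H₀

reject H₀: yes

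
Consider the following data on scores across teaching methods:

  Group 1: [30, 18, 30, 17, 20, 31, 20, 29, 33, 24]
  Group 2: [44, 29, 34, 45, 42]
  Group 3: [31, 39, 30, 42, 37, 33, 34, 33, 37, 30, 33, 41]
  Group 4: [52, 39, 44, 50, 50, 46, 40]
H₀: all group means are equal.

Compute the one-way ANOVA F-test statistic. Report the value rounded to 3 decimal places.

Group means [25.20, 38.80, 35.00, 45.86], grand mean 34.912
SSB = Σnᵢ(x̄ᵢ−x̄)² = 1857.478; SSW = ΣΣ(x−x̄ᵢ)² = 869.257
MSB = 1857.478/3 = 619.1594; MSW = 869.257/30 = 28.9752
F = MSB/MSW = 21.3686
df = (3, 30)

test statistic = 21.369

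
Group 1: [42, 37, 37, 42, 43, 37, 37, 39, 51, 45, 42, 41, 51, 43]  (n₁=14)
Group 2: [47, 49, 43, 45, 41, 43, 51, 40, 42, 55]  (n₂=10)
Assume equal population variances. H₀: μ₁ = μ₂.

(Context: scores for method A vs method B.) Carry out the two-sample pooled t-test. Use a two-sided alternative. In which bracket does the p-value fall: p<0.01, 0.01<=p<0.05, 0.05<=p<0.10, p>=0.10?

x̄₁=41.929, s₁=4.665, n₁=14
x̄₂=45.600, s₂=4.835, n₂=10
s_p² = [13·4.665² + 9·4.835²]/22 = 22.4240
SE = √(s_p²·(1/14+1/10)) = 1.9606
t = (41.929−45.600)/1.9606 = -1.8726
df = 22
p-value (two-sided) = 0.07448
→ bracket: 0.05<=p<0.10

p-value bracket: 0.05<=p<0.10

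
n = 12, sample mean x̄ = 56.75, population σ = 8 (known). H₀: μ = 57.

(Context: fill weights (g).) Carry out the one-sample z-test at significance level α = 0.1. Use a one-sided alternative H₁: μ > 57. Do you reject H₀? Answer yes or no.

reject H₀: no

SE = σ/√n = 8/√12 = 2.3094
z = (x̄−μ₀)/SE = (56.75−57)/2.3094 = -0.1083
p-value (one-sided, H₁ greater) = 0.54310
At α=0.1: p ≥ α → fail to reject H₀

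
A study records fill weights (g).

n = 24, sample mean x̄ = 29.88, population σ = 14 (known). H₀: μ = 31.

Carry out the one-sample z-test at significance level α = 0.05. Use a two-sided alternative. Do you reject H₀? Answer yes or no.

reject H₀: no

SE = σ/√n = 14/√24 = 2.8577
z = (x̄−μ₀)/SE = (29.88−31)/2.8577 = -0.3919
p-value (two-sided) = 0.69512
At α=0.05: p ≥ α → fail to reject H₀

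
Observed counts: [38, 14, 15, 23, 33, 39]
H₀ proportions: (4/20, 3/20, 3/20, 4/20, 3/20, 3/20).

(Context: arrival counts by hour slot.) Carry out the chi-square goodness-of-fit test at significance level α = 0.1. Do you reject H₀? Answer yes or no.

reject H₀: yes

n = 162; E_i = n·p_i = [32.40, 24.30, 24.30, 32.40, 24.30, 24.30]
χ² = (38−32.40)²/32.40 + (14−24.30)²/24.30 + (15−24.30)²/24.30 + (23−32.40)²/32.40 + (33−24.30)²/24.30 + (39−24.30)²/24.30 = 23.6276
df = 5
p-value (upper-tail) = 0.00026
At α=0.1: p < α → reject H₀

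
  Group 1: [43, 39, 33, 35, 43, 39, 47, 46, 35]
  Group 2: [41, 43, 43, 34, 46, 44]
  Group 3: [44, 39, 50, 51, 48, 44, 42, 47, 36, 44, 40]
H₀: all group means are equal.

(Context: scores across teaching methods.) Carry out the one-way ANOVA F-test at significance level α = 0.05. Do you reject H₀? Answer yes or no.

Group means [40.00, 41.83, 44.09], grand mean 42.154
SSB = Σnᵢ(x̄ᵢ−x̄)² = 83.642; SSW = ΣΣ(x−x̄ᵢ)² = 509.742
MSB = 83.642/2 = 41.8211; MSW = 509.742/23 = 22.1627
F = MSB/MSW = 1.8870
df = (2, 23)
p-value (upper-tail) = 0.17425
At α=0.05: p ≥ α → fail to reject H₀

reject H₀: no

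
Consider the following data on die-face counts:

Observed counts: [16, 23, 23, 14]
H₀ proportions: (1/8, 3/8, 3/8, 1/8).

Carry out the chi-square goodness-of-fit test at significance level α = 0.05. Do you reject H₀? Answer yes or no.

reject H₀: yes

n = 76; E_i = n·p_i = [9.50, 28.50, 28.50, 9.50]
χ² = (16−9.50)²/9.50 + (23−28.50)²/28.50 + (23−28.50)²/28.50 + (14−9.50)²/9.50 = 8.7018
df = 3
p-value (upper-tail) = 0.03353
At α=0.05: p < α → reject H₀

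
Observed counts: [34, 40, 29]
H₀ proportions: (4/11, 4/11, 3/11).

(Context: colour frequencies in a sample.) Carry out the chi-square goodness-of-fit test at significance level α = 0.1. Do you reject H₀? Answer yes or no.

n = 103; E_i = n·p_i = [37.45, 37.45, 28.09]
χ² = (34−37.45)²/37.45 + (40−37.45)²/37.45 + (29−28.09)²/28.09 = 0.5210
df = 2
p-value (upper-tail) = 0.77065
At α=0.1: p ≥ α → fail to reject H₀

reject H₀: no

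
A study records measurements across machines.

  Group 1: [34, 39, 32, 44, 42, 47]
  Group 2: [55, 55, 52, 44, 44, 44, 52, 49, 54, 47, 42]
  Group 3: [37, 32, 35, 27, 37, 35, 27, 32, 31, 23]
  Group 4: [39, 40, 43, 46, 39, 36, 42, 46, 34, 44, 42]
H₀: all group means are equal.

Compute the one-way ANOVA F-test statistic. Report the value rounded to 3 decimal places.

test statistic = 23.550

Group means [39.67, 48.91, 31.60, 41.00], grand mean 40.605
SSB = Σnᵢ(x̄ᵢ−x̄)² = 1576.437; SSW = ΣΣ(x−x̄ᵢ)² = 758.642
MSB = 1576.437/3 = 525.4788; MSW = 758.642/34 = 22.3130
F = MSB/MSW = 23.5503
df = (3, 34)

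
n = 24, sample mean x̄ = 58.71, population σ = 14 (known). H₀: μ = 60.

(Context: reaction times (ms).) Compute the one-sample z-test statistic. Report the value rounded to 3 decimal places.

test statistic = -0.451

SE = σ/√n = 14/√24 = 2.8577
z = (x̄−μ₀)/SE = (58.71−60)/2.8577 = -0.4514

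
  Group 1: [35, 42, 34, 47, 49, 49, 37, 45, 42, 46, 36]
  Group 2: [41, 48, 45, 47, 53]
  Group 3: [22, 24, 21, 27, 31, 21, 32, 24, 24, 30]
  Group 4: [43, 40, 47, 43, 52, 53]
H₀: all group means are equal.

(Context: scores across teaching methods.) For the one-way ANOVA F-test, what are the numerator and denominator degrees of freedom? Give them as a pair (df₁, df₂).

k = 4 groups, N = 32 total
df = (k−1, N−k) = (4−1, 32−4) = (3, 28)

degrees of freedom = [3, 28]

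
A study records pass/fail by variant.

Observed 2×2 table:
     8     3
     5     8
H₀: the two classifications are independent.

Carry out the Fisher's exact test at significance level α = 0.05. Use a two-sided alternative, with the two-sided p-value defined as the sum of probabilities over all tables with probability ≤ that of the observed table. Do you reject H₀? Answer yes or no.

reject H₀: no

Margins: r₁=11, r₂=13, c₁=13, c₂=11, n=24
p_obs = C(11,8)·C(13,5)/C(24,13); sum pmf over tables with pmf ≤ p_obs
p-value (two-sided) = 0.12280
At α=0.05: p ≥ α → fail to reject H₀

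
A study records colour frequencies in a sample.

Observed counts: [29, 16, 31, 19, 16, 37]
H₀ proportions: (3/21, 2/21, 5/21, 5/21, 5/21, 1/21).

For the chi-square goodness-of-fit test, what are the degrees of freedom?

df = k − 1 = 6 − 1 = 5

degrees of freedom = 5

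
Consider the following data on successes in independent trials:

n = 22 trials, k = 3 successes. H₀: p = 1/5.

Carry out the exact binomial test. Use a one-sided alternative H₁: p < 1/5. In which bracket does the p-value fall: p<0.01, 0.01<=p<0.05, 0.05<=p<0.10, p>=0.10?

p-value bracket: p>=0.10

Exact binomial: n=22, k=3, p₀=1/5=0.2000
P(X≤3) from Σ C(n,i)·p₀^i·(1−p₀)^(n−i)
p-value (one-sided, H₁ less) = 0.33204
→ bracket: p>=0.10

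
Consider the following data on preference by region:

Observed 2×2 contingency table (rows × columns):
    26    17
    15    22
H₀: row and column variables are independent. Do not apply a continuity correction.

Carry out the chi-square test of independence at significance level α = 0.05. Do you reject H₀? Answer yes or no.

reject H₀: no

Row totals [43, 37], col totals [41, 39], n=80
χ² = (26−22.04)²/22.04 + (17−20.96)²/20.96 + (15−18.96)²/18.96 + (22−18.04)²/18.04 = 3.1600
df = 1
p-value (upper-tail) = 0.07546
At α=0.05: p ≥ α → fail to reject H₀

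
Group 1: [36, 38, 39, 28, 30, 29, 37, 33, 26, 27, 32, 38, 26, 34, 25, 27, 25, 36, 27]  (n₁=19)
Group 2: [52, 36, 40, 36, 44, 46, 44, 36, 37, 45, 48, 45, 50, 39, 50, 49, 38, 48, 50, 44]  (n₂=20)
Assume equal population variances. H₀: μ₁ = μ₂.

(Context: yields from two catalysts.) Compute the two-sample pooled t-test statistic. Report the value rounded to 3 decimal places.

test statistic = -7.598

x̄₁=31.211, s₁=4.973, n₁=19
x̄₂=43.850, s₂=5.393, n₂=20
s_p² = [18·4.973² + 19·5.393²]/37 = 26.9651
SE = √(s_p²·(1/19+1/20)) = 1.6636
t = (31.211−43.850)/1.6636 = -7.5978
df = 37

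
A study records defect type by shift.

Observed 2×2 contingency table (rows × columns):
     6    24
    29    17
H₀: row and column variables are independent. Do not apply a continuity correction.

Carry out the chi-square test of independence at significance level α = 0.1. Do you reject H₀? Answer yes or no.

Row totals [30, 46], col totals [35, 41], n=76
χ² = (6−13.82)²/13.82 + (24−16.18)²/16.18 + (29−21.18)²/21.18 + (17−24.82)²/24.82 = 13.5411
df = 1
p-value (upper-tail) = 0.00023
At α=0.1: p < α → reject H₀

reject H₀: yes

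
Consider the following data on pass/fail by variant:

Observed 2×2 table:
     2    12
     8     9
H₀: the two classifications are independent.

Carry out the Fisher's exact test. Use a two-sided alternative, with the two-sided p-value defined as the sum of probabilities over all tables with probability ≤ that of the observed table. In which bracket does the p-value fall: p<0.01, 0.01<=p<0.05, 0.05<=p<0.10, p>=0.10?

Margins: r₁=14, r₂=17, c₁=10, c₂=21, n=31
p_obs = C(14,2)·C(17,8)/C(31,10); sum pmf over tables with pmf ≤ p_obs
p-value (two-sided) = 0.06799
→ bracket: 0.05<=p<0.10

p-value bracket: 0.05<=p<0.10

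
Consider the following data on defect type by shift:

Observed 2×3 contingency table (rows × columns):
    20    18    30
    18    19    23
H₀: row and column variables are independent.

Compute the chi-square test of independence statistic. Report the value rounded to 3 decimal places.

Row totals [68, 60], col totals [38, 37, 53], n=128
χ² = (20−20.19)²/20.19 + (18−19.66)²/19.66 + (30−28.16)²/28.16 + (18−17.81)²/17.81 + (19−17.34)²/17.34 + (23−24.84)²/24.84 = 0.5590
df = 2

test statistic = 0.559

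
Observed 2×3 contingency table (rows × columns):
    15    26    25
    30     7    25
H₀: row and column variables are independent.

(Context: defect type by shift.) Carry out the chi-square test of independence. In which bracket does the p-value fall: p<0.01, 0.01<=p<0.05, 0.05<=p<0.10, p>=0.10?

Row totals [66, 62], col totals [45, 33, 50], n=128
χ² = (15−23.20)²/23.20 + (26−17.02)²/17.02 + (25−25.78)²/25.78 + (30−21.80)²/21.80 + (7−15.98)²/15.98 + (25−24.22)²/24.22 = 15.8299
df = 2
p-value (upper-tail) = 0.00037
→ bracket: p<0.01

p-value bracket: p<0.01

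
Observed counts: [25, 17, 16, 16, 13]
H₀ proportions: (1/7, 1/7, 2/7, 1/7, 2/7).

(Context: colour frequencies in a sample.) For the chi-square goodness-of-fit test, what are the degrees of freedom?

df = k − 1 = 5 − 1 = 4

degrees of freedom = 4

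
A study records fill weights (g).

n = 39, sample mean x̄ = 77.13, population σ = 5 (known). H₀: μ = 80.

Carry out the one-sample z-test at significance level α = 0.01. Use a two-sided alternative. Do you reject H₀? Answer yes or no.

reject H₀: yes

SE = σ/√n = 5/√39 = 0.8006
z = (x̄−μ₀)/SE = (77.13−80)/0.8006 = -3.5846
p-value (two-sided) = 0.00034
At α=0.01: p < α → reject H₀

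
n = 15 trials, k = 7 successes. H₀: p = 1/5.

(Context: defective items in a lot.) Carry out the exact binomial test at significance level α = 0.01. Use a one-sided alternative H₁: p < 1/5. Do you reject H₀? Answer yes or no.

Exact binomial: n=15, k=7, p₀=1/5=0.2000
P(X≤7) from Σ C(n,i)·p₀^i·(1−p₀)^(n−i)
p-value (one-sided, H₁ less) = 0.99576
At α=0.01: p ≥ α → fail to reject H₀

reject H₀: no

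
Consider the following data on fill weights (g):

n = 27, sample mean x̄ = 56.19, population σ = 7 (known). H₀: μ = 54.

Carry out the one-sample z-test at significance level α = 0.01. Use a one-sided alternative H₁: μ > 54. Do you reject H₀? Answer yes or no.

reject H₀: no

SE = σ/√n = 7/√27 = 1.3472
z = (x̄−μ₀)/SE = (56.19−54)/1.3472 = 1.6257
p-value (one-sided, H₁ greater) = 0.05201
At α=0.01: p ≥ α → fail to reject H₀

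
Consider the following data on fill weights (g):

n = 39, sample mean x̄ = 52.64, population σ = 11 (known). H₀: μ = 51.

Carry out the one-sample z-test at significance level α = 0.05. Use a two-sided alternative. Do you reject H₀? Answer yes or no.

reject H₀: no

SE = σ/√n = 11/√39 = 1.7614
z = (x̄−μ₀)/SE = (52.64−51)/1.7614 = 0.9311
p-value (two-sided) = 0.35182
At α=0.05: p ≥ α → fail to reject H₀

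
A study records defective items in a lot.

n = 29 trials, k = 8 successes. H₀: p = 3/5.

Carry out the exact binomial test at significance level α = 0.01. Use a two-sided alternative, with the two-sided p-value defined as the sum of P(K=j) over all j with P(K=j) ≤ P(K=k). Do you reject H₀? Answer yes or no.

reject H₀: yes

Exact binomial: n=29, k=8, p₀=3/5=0.6000
P(X=j) = C(n,j)·p₀^j·(1−p₀)^(n−j); p = Σ P(X=j) over j with P(X=j) ≤ P(X=8)
p-value (two-sided) = 0.00049
At α=0.01: p < α → reject H₀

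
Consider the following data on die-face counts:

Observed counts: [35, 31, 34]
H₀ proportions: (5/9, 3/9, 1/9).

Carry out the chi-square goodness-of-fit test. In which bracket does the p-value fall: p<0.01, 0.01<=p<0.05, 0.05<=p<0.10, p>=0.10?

n = 100; E_i = n·p_i = [55.56, 33.33, 11.11]
χ² = (35−55.56)²/55.56 + (31−33.33)²/33.33 + (34−11.11)²/11.11 = 54.9200
df = 2
p-value (upper-tail) = 0.00000
→ bracket: p<0.01

p-value bracket: p<0.01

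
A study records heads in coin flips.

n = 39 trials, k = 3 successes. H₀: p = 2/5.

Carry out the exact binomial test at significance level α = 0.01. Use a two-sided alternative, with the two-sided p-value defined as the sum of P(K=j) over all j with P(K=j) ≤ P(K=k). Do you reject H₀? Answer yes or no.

reject H₀: yes

Exact binomial: n=39, k=3, p₀=2/5=0.4000
P(X=j) = C(n,j)·p₀^j·(1−p₀)^(n−j); p = Σ P(X=j) over j with P(X=j) ≤ P(X=3)
p-value (two-sided) = 0.00001
At α=0.01: p < α → reject H₀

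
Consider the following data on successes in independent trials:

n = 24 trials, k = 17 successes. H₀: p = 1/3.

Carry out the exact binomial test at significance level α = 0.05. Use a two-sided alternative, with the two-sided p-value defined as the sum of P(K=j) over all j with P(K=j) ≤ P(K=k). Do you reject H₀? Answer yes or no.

Exact binomial: n=24, k=17, p₀=1/3=0.3333
P(X=j) = C(n,j)·p₀^j·(1−p₀)^(n−j); p = Σ P(X=j) over j with P(X=j) ≤ P(X=17)
p-value (two-sided) = 0.00025
At α=0.05: p < α → reject H₀

reject H₀: yes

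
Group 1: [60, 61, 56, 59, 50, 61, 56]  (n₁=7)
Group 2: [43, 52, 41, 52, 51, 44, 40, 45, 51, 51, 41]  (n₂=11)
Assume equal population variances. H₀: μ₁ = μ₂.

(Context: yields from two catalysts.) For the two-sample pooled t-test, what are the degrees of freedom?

df = n₁ + n₂ − 2 = 7 + 11 − 2 = 16

degrees of freedom = 16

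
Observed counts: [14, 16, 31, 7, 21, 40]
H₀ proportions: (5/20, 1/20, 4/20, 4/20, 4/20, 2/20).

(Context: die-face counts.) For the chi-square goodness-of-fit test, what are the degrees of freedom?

df = k − 1 = 6 − 1 = 5

degrees of freedom = 5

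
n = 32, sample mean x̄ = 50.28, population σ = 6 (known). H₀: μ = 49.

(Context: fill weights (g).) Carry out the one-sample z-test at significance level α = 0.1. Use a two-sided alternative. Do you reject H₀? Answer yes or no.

reject H₀: no

SE = σ/√n = 6/√32 = 1.0607
z = (x̄−μ₀)/SE = (50.28−49)/1.0607 = 1.2068
p-value (two-sided) = 0.22751
At α=0.1: p ≥ α → fail to reject H₀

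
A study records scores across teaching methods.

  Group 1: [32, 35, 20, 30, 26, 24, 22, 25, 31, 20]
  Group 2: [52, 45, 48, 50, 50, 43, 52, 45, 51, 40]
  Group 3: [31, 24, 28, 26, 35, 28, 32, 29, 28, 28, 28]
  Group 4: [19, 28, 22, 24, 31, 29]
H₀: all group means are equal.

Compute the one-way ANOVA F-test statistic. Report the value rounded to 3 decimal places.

Group means [26.50, 47.60, 28.82, 25.50], grand mean 32.730
SSB = Σnᵢ(x̄ᵢ−x̄)² = 3081.261; SSW = ΣΣ(x−x̄ᵢ)² = 596.036
MSB = 3081.261/3 = 1027.0870; MSW = 596.036/33 = 18.0617
F = MSB/MSW = 56.8654
df = (3, 33)

test statistic = 56.865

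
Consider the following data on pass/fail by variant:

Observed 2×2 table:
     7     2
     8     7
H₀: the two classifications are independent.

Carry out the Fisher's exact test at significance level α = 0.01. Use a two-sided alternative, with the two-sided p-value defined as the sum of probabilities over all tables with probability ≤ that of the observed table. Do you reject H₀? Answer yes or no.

reject H₀: no

Margins: r₁=9, r₂=15, c₁=15, c₂=9, n=24
p_obs = C(9,7)·C(15,8)/C(24,15); sum pmf over tables with pmf ≤ p_obs
p-value (two-sided) = 0.38907
At α=0.01: p ≥ α → fail to reject H₀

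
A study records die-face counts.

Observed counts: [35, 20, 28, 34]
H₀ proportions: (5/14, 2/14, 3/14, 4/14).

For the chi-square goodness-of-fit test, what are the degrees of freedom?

degrees of freedom = 3

df = k − 1 = 4 − 1 = 3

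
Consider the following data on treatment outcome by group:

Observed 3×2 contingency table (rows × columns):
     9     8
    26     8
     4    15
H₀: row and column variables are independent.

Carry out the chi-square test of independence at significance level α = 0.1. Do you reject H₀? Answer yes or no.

Row totals [17, 34, 19], col totals [39, 31], n=70
χ² = (9−9.47)²/9.47 + (8−7.53)²/7.53 + (26−18.94)²/18.94 + (8−15.06)²/15.06 + (4−10.59)²/10.59 + (15−8.41)²/8.41 = 15.2414
df = 2
p-value (upper-tail) = 0.00049
At α=0.1: p < α → reject H₀

reject H₀: yes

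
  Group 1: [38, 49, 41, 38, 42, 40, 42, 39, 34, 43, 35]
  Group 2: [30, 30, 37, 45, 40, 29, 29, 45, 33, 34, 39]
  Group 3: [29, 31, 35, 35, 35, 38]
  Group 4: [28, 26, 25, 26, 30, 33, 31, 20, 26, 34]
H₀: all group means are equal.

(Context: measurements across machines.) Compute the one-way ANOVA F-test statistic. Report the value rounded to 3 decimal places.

test statistic = 12.007

Group means [40.09, 35.55, 33.83, 27.90], grand mean 34.579
SSB = Σnᵢ(x̄ᵢ−x̄)² = 793.893; SSW = ΣΣ(x−x̄ᵢ)² = 749.370
MSB = 793.893/3 = 264.6312; MSW = 749.370/34 = 22.0403
F = MSB/MSW = 12.0067
df = (3, 34)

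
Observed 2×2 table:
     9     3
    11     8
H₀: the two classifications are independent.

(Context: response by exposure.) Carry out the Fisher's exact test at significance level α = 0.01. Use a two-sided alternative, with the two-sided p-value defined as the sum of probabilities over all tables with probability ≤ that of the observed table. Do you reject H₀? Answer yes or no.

reject H₀: no

Margins: r₁=12, r₂=19, c₁=20, c₂=11, n=31
p_obs = C(12,9)·C(19,11)/C(31,20); sum pmf over tables with pmf ≤ p_obs
p-value (two-sided) = 0.45164
At α=0.01: p ≥ α → fail to reject H₀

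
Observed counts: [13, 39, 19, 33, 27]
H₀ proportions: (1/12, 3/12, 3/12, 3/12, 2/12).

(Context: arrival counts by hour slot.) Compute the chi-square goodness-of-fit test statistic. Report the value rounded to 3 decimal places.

n = 131; E_i = n·p_i = [10.92, 32.75, 32.75, 32.75, 21.83]
χ² = (13−10.92)²/10.92 + (39−32.75)²/32.75 + (19−32.75)²/32.75 + (33−32.75)²/32.75 + (27−21.83)²/21.83 = 8.5878
df = 4

test statistic = 8.588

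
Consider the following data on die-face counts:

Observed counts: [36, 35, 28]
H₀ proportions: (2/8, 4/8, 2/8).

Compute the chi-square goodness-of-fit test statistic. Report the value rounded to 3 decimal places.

test statistic = 9.788

n = 99; E_i = n·p_i = [24.75, 49.50, 24.75]
χ² = (36−24.75)²/24.75 + (35−49.50)²/49.50 + (28−24.75)²/24.75 = 9.7879
df = 2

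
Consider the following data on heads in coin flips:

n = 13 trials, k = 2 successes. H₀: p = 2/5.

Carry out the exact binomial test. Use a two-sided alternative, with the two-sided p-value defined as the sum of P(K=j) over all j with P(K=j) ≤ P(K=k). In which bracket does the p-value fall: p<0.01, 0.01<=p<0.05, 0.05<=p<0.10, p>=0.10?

Exact binomial: n=13, k=2, p₀=2/5=0.4000
P(X=j) = C(n,j)·p₀^j·(1−p₀)^(n−j); p = Σ P(X=j) over j with P(X=j) ≤ P(X=2)
p-value (two-sided) = 0.08999
→ bracket: 0.05<=p<0.10

p-value bracket: 0.05<=p<0.10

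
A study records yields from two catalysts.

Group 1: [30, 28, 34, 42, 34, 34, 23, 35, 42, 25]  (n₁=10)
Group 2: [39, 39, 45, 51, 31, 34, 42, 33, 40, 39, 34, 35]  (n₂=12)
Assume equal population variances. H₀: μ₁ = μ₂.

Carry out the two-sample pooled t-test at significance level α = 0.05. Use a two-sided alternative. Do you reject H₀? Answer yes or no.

x̄₁=32.700, s₁=6.378, n₁=10
x̄₂=38.500, s₂=5.665, n₂=12
s_p² = [9·6.378² + 11·5.665²]/20 = 35.9550
SE = √(s_p²·(1/10+1/12)) = 2.5674
t = (32.700−38.500)/2.5674 = -2.2591
df = 20
p-value (two-sided) = 0.03520
At α=0.05: p < α → reject H₀

reject H₀: yes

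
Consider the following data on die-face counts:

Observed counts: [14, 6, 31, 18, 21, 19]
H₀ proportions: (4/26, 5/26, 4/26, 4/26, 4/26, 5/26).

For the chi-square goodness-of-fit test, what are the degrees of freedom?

degrees of freedom = 5

df = k − 1 = 6 − 1 = 5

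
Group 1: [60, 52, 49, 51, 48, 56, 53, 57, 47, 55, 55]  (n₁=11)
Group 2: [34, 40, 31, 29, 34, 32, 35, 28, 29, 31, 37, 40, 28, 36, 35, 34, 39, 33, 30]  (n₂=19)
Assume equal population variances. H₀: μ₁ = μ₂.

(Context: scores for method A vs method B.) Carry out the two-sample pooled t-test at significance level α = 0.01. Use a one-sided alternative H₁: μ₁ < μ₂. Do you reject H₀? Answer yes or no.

reject H₀: no

x̄₁=53.000, s₁=4.050, n₁=11
x̄₂=33.421, s₂=3.849, n₂=19
s_p² = [10·4.050² + 18·3.849²]/28 = 15.3797
SE = √(s_p²·(1/11+1/19)) = 1.4858
t = (53.000−33.421)/1.4858 = 13.1773
df = 28
p-value (one-sided, H₁ less) = 1.00000
At α=0.01: p ≥ α → fail to reject H₀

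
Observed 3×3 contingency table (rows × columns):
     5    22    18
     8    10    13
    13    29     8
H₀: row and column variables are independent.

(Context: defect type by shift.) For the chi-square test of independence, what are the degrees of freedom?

df = (r−1)(c−1) = (3−1)·(3−1) = 4

degrees of freedom = 4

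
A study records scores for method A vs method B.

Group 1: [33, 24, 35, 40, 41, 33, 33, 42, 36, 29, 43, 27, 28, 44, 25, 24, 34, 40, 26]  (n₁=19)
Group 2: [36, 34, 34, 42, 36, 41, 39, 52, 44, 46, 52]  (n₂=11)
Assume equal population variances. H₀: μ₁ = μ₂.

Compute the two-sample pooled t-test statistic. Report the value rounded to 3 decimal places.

test statistic = -3.130

x̄₁=33.526, s₁=6.769, n₁=19
x̄₂=41.455, s₂=6.532, n₂=11
s_p² = [18·6.769² + 10·6.532²]/28 = 44.6951
SE = √(s_p²·(1/19+1/11)) = 2.5329
t = (33.526−41.455)/2.5329 = -3.1301
df = 28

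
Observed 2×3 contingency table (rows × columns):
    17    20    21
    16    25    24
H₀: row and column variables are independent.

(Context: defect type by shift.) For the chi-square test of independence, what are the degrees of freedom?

degrees of freedom = 2

df = (r−1)(c−1) = (2−1)·(3−1) = 2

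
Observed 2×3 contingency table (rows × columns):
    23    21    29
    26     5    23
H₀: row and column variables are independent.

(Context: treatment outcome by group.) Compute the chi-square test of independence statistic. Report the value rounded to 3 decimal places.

test statistic = 8.060

Row totals [73, 54], col totals [49, 26, 52], n=127
χ² = (23−28.17)²/28.17 + (21−14.94)²/14.94 + (29−29.89)²/29.89 + (26−20.83)²/20.83 + (5−11.06)²/11.06 + (23−22.11)²/22.11 = 8.0600
df = 2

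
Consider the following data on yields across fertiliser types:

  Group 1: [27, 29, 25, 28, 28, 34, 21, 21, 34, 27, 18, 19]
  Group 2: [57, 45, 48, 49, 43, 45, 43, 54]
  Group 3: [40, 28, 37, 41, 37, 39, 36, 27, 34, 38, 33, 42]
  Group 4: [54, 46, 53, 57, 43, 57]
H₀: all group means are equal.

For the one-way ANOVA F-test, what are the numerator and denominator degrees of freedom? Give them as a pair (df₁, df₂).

degrees of freedom = [3, 34]

k = 4 groups, N = 38 total
df = (k−1, N−k) = (4−1, 38−4) = (3, 34)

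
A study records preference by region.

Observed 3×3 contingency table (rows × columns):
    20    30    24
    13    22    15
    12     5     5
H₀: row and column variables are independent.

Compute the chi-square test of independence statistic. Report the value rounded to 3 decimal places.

test statistic = 7.128

Row totals [74, 50, 22], col totals [45, 57, 44], n=146
χ² = (20−22.81)²/22.81 + (30−28.89)²/28.89 + (24−22.30)²/22.30 + (13−15.41)²/15.41 + (22−19.52)²/19.52 + (15−15.07)²/15.07 + (12−6.78)²/6.78 + (5−8.59)²/8.59 + (5−6.63)²/6.63 = 7.1279
df = 4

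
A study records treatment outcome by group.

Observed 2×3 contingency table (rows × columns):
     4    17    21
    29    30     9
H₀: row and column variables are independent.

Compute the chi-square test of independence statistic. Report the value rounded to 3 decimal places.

test statistic = 22.444

Row totals [42, 68], col totals [33, 47, 30], n=110
χ² = (4−12.60)²/12.60 + (17−17.95)²/17.95 + (21−11.45)²/11.45 + (29−20.40)²/20.40 + (30−29.05)²/29.05 + (9−18.55)²/18.55 = 22.4436
df = 2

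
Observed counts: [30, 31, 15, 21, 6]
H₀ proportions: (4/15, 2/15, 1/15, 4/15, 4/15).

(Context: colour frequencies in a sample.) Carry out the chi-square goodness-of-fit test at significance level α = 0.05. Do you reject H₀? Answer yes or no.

n = 103; E_i = n·p_i = [27.47, 13.73, 6.87, 27.47, 27.47]
χ² = (30−27.47)²/27.47 + (31−13.73)²/13.73 + (15−6.87)²/6.87 + (21−27.47)²/27.47 + (6−27.47)²/27.47 = 49.8762
df = 4
p-value (upper-tail) = 0.00000
At α=0.05: p < α → reject H₀

reject H₀: yes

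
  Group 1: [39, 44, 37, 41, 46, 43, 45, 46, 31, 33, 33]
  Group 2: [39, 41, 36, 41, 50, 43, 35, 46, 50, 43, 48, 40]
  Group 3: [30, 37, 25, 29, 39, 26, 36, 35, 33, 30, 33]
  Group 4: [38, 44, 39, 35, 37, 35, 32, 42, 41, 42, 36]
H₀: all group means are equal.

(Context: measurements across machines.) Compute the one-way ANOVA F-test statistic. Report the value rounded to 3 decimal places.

test statistic = 9.995

Group means [39.82, 42.67, 32.09, 38.27], grand mean 38.311
SSB = Σnᵢ(x̄ᵢ−x̄)² = 678.251; SSW = ΣΣ(x−x̄ᵢ)² = 927.394
MSB = 678.251/3 = 226.0835; MSW = 927.394/41 = 22.6194
F = MSB/MSW = 9.9951
df = (3, 41)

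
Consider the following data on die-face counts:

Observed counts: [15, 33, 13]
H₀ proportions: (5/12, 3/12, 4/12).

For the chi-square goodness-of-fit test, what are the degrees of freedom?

df = k − 1 = 3 − 1 = 2

degrees of freedom = 2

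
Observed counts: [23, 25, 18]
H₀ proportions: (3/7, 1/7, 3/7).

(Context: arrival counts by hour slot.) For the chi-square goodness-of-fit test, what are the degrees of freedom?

df = k − 1 = 3 − 1 = 2

degrees of freedom = 2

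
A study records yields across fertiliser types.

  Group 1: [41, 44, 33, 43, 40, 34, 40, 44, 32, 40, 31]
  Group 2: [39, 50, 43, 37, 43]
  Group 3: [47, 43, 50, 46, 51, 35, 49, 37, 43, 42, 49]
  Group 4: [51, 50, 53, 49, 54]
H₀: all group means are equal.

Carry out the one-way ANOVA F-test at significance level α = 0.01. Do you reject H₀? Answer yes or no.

Group means [38.36, 42.40, 44.73, 51.40], grand mean 43.219
SSB = Σnᵢ(x̄ᵢ−x̄)² = 622.341; SSW = ΣΣ(x−x̄ᵢ)² = 637.127
MSB = 622.341/3 = 207.4472; MSW = 637.127/28 = 22.7545
F = MSB/MSW = 9.1167
df = (3, 28)
p-value (upper-tail) = 0.00023
At α=0.01: p < α → reject H₀

reject H₀: yes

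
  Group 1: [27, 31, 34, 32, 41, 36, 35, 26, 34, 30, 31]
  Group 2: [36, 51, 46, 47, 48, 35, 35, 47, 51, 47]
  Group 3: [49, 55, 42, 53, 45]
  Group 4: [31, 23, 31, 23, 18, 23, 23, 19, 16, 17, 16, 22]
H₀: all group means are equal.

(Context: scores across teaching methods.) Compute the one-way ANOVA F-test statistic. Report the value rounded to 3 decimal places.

test statistic = 47.002

Group means [32.45, 44.30, 48.80, 21.83], grand mean 34.368
SSB = Σnᵢ(x̄ᵢ−x̄)² = 3953.548; SSW = ΣΣ(x−x̄ᵢ)² = 953.294
MSB = 3953.548/3 = 1317.8494; MSW = 953.294/34 = 28.0381
F = MSB/MSW = 47.0022
df = (3, 34)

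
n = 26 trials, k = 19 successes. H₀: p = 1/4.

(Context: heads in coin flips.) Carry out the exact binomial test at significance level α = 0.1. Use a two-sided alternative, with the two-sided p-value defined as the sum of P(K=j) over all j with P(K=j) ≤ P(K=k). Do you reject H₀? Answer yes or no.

Exact binomial: n=26, k=19, p₀=1/4=0.2500
P(X=j) = C(n,j)·p₀^j·(1−p₀)^(n−j); p = Σ P(X=j) over j with P(X=j) ≤ P(X=19)
p-value (two-sided) = 0.00000
At α=0.1: p < α → reject H₀

reject H₀: yes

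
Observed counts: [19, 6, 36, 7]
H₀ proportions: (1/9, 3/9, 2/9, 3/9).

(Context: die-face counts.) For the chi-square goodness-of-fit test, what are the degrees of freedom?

df = k − 1 = 4 − 1 = 3

degrees of freedom = 3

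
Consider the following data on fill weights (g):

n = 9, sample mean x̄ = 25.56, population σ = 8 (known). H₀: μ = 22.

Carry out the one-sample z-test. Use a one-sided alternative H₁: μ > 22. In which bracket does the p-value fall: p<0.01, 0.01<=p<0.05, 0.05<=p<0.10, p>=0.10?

SE = σ/√n = 8/√9 = 2.6667
z = (x̄−μ₀)/SE = (25.56−22)/2.6667 = 1.3350
p-value (one-sided, H₁ greater) = 0.09094
→ bracket: 0.05<=p<0.10

p-value bracket: 0.05<=p<0.10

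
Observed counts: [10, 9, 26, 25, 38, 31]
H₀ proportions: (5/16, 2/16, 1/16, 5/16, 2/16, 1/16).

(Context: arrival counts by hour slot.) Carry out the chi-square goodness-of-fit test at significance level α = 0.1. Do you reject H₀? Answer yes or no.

reject H₀: yes

n = 139; E_i = n·p_i = [43.44, 17.38, 8.69, 43.44, 17.38, 8.69]
χ² = (10−43.44)²/43.44 + (9−17.38)²/17.38 + (26−8.69)²/8.69 + (25−43.44)²/43.44 + (38−17.38)²/17.38 + (31−8.69)²/8.69 = 153.8921
df = 5
p-value (upper-tail) = 0.00000
At α=0.1: p < α → reject H₀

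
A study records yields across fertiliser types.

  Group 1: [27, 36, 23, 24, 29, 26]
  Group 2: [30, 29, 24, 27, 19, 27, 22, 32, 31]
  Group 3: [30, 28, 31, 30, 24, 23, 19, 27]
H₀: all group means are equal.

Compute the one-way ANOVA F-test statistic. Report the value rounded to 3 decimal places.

test statistic = 0.093

Group means [27.50, 26.78, 26.50], grand mean 26.870
SSB = Σnᵢ(x̄ᵢ−x̄)² = 3.553; SSW = ΣΣ(x−x̄ᵢ)² = 383.056
MSB = 3.553/2 = 1.7766; MSW = 383.056/20 = 19.1528
F = MSB/MSW = 0.0928
df = (2, 20)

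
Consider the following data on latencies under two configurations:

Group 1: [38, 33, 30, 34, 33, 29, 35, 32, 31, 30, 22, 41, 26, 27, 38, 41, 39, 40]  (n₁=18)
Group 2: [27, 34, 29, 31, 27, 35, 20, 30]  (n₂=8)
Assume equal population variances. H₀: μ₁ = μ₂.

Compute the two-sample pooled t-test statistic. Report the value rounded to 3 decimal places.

x̄₁=33.278, s₁=5.486, n₁=18
x̄₂=29.125, s₂=4.704, n₂=8
s_p² = [17·5.486² + 7·4.704²]/24 = 27.7703
SE = √(s_p²·(1/18+1/8)) = 2.2392
t = (33.278−29.125)/2.2392 = 1.8546
df = 24

test statistic = 1.855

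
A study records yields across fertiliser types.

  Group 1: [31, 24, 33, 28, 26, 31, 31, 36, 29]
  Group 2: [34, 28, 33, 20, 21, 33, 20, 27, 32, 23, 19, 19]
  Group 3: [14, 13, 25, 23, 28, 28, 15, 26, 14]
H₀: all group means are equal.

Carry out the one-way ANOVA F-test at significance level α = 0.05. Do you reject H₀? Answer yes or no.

Group means [29.89, 25.75, 20.67], grand mean 25.467
SSB = Σnᵢ(x̄ᵢ−x̄)² = 384.328; SSW = ΣΣ(x−x̄ᵢ)² = 851.139
MSB = 384.328/2 = 192.1639; MSW = 851.139/27 = 31.5237
F = MSB/MSW = 6.0959
df = (2, 27)
p-value (upper-tail) = 0.00654
At α=0.05: p < α → reject H₀

reject H₀: yes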